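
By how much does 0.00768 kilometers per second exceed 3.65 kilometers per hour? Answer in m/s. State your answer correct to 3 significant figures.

0.00768 km/s = 7.68000 m/s and 3.65 km/h = 1.01389 m/s.
7.68000 − 1.01389 ≈ 6.67 m/s.

6.67 meters per second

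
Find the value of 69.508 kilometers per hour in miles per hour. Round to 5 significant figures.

1 km/h = 0.621371 mph.
Then 69.508 × 0.621371 ≈ 43.190 mph.

43.190 mph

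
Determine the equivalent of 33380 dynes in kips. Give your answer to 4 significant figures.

1 dyne = 2.24809e-9 kips.
33380 × 2.24809e-9 ≈ 7.504e-5 kip.

7.504e-5 kips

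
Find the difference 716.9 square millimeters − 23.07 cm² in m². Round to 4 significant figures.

-0.001590 square meters

716.9 mm² = 0.000716900 m² and 23.07 cm² = 0.00230700 m².
0.000716900 − 0.00230700 ≈ -0.001590 m².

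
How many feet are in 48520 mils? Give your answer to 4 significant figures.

1 mil = 8.33333e-5 feet.
So 48520 × 8.33333e-5 ≈ 4.043 ft.

4.043 feet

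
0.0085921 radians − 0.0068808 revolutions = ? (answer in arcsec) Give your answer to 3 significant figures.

-7150 arcseconds

0.0085921 rad = 1772.25 arcsec and 0.0068808 rev = 8917.52 arcsec.
1772.25 − 8917.52 ≈ -7150 arcsec.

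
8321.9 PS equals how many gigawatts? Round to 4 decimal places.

0.0061 GW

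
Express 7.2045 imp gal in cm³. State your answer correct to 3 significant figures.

32800 cubic centimeters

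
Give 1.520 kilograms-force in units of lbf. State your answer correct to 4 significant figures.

1 kilogram-force = 2.20462 lbf.
1.520 × 2.20462 ≈ 3.351 lbf.

3.351 lbf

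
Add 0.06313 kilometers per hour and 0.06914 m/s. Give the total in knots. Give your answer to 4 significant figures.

0.1685 kn

0.06313 km/h = 0.0340875 kn and 0.06914 m/s = 0.134397 kn.
0.0340875 + 0.134397 ≈ 0.1685 kn.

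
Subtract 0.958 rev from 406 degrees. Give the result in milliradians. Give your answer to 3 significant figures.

406 ° = 7086.04 mrad and 0.958 rev = 6019.29 mrad.
7086.04 − 6019.29 ≈ 1070 mrad.

1070 mrad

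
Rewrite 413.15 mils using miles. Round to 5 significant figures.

6.5207e-6 mi

1 mil = 1.57828e-8 mi.
413.15 × 1.57828e-8 ≈ 6.5207e-6 mi.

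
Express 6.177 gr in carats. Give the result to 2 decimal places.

1 gr = 0.323995 carats.
6.177 × 0.323995 ≈ 2.00 ct.

2.00 ct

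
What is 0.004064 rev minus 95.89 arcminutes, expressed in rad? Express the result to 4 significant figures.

0.004064 rev = 0.0255349 rad and 95.89 arcmin = 0.0278933 rad.
0.0255349 − 0.0278933 ≈ -0.002358 rad.

-0.002358 radians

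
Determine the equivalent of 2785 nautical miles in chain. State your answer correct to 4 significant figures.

256400 chain

1 nautical mile = 92.0624 chains.
Then 2785 × 92.0624 ≈ 256400 chain.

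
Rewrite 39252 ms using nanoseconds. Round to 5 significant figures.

1 ms = 1.00000e+6 ns.
Then 39252 × 1.00000e+6 ≈ 3.9252e+10 ns.

3.9252e+10 ns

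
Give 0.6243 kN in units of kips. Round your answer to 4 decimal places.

1 kilonewton = 0.224809 kip.
0.6243 × 0.224809 ≈ 0.1403 kip.

0.1403 kip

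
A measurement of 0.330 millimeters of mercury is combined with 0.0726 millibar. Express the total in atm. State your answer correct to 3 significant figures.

0.000506 atmospheres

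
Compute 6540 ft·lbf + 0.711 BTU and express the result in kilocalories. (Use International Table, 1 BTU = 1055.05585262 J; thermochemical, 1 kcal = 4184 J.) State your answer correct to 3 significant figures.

2.30 kilocalories

6540 ft·lbf = 2.11928 kcal and 0.711 BTU = 0.179289 kcal.
2.11928 + 0.179289 ≈ 2.30 kcal.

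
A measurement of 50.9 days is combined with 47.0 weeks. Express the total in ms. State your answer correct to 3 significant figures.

50.9 d = 4.39776e+9 ms and 47.0 wk = 2.84256e+10 ms.
4.39776e+9 + 2.84256e+10 ≈ 3.28e+10 ms.

3.28e+10 ms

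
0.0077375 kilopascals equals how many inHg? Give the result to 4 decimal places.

0.0023 inches of mercury

1 kPa = 0.295300 inches of mercury.
So 0.0077375 × 0.295300 ≈ 0.0023 inHg.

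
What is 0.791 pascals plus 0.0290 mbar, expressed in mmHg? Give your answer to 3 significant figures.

0.0277 mmHg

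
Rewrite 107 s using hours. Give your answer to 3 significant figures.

1 second = 0.000277778 h.
Thus 107 × 0.000277778 ≈ 0.0297 h.

0.0297 hours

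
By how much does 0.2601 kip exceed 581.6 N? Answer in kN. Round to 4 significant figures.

0.5754 kilonewtons

0.2601 kip = 1.15698 kN and 581.6 N = 0.581600 kN.
1.15698 − 0.581600 ≈ 0.5754 kN.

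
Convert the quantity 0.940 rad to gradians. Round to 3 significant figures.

59.8 grad

1 radian = 63.6620 grad.
Then 0.940 × 63.6620 ≈ 59.8 grad.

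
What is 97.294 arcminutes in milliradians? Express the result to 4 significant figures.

28.30 milliradians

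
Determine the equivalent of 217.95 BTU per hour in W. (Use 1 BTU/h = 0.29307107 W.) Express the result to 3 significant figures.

1 BTU per hour = 0.293071 watts.
So 217.95 × 0.293071 ≈ 63.9 W.

63.9 W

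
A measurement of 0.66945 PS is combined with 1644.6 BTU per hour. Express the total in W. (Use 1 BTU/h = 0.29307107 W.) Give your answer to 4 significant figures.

974.4 W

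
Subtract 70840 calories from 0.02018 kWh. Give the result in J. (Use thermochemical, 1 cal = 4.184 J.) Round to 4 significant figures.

0.02018 kWh = 72648.0 J and 70840 cal = 296395 J.
72648.0 − 296395 ≈ -223700 J.

-223700 J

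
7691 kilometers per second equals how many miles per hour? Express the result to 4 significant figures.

1 km/s = 2236.94 mph.
Then 7691 × 2236.94 ≈ 1.720 × 10^7 mph.

1.720 × 10^7 mph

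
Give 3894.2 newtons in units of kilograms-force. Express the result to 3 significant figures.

1 newton = 0.101972 kgf.
So 3894.2 × 0.101972 ≈ 397 kgf.

397 kilograms-force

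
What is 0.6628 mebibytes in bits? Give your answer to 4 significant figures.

5.560e+6 bit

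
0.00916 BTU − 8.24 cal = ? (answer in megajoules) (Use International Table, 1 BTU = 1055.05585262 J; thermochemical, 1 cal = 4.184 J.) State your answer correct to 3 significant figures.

-2.48 × 10^-5 MJ

0.00916 BTU = 9.66431 × 10^-6 MJ and 8.24 cal = 3.44762 × 10^-5 MJ.
9.66431 × 10^-6 − 3.44762 × 10^-5 ≈ -2.48 × 10^-5 MJ.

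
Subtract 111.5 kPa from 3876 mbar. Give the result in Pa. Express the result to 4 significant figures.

3876 mbar = 387600 Pa and 111.5 kPa = 111500 Pa.
387600 − 111500 ≈ 276100 Pa.

276100 Pa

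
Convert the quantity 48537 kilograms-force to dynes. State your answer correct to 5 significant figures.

1 kilogram-force = 980665 dynes.
Then 48537 × 980665 ≈ 4.7599e+10 dyn.

4.7599e+10 dyn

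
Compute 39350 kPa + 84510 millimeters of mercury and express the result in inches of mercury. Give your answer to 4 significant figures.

39350 kPa = 11620.0 inHg and 84510 mmHg = 3327.17 inHg.
11620.0 + 3327.17 ≈ 14950 inHg.

14950 inHg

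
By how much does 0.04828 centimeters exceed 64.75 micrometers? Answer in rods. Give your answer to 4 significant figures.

8.312e-5 rods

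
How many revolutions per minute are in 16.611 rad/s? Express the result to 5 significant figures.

1 rad/s = 9.54930 rpm.
So 16.611 × 9.54930 ≈ 158.62 rpm.

158.62 rpm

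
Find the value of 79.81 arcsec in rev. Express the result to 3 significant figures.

6.16 × 10^-5 revolutions

1 arcsec = 7.71605 × 10^-7 revolutions.
Then 79.81 × 7.71605 × 10^-7 ≈ 6.16 × 10^-5 rev.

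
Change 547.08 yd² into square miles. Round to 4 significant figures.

0.0001766 mi²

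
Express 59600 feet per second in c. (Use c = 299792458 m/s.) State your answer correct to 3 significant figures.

1 foot per second = 1.01670e-9 c.
Then 59600 × 1.01670e-9 ≈ 6.06e-5 c.

6.06e-5 c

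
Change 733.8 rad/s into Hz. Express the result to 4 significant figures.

116.8 hertz

1 rad/s = 0.159155 Hz.
So 733.8 × 0.159155 ≈ 116.8 Hz.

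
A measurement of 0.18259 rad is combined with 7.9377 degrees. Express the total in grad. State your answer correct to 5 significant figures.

0.18259 rad = 11.6240 grad and 7.9377 ° = 8.81967 grad.
11.6240 + 8.81967 ≈ 20.444 grad.

20.444 gradians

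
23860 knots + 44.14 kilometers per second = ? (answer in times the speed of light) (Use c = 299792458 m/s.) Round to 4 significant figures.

23860 kn = 4.09438e-5 c and 44.14 km/s = 0.000147235 c.
4.09438e-5 + 0.000147235 ≈ 0.0001882 c.

0.0001882 times the speed of light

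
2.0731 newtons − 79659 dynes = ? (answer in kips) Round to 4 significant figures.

0.0002870 kip

2.0731 N = 0.000466051 kip and 79659 dyn = 0.000179081 kip.
0.000466051 − 0.000179081 ≈ 0.0002870 kip.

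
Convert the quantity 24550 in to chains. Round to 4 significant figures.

1 in = 0.00126263 chains.
So 24550 × 0.00126263 ≈ 31.00 chain.

31.00 chain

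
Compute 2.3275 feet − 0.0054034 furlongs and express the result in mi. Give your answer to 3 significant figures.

-0.000235 mi

2.3275 ft = 0.000440814 mi and 0.0054034 furlong = 0.000675425 mi.
0.000440814 − 0.000675425 ≈ -0.000235 mi.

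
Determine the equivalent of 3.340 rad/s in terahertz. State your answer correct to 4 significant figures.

5.316e-13 THz

1 rad/s = 1.59155e-13 THz.
3.340 × 1.59155e-13 ≈ 5.316e-13 THz.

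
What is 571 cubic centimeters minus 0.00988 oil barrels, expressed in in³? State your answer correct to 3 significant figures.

-61.0 cubic inches

571 cm³ = 34.8446 in³ and 0.00988 bbl = 95.8558 in³.
34.8446 − 95.8558 ≈ -61.0 in³.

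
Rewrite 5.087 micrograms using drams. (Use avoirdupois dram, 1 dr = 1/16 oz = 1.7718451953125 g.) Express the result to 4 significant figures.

2.871 × 10^-6 dr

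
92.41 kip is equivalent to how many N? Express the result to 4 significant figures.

411100 N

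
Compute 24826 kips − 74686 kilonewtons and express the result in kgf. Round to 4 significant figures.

3.645e+6 kgf

24826 kip = 1.12609e+7 kgf and 74686 kN = 7.61585e+6 kgf.
1.12609e+7 − 7.61585e+6 ≈ 3.645e+6 kgf.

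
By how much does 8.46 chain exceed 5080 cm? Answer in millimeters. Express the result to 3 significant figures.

119000 mm

8.46 chain = 170188 mm and 5080 cm = 50800.0 mm.
170188 − 50800.0 ≈ 119000 mm.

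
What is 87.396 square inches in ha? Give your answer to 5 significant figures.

5.6384 × 10^-6 ha

1 in² = 6.45160 × 10^-8 hectares.
Then 87.396 × 6.45160 × 10^-8 ≈ 5.6384 × 10^-6 ha.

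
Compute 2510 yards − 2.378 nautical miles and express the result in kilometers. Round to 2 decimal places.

2510 yd = 2.29514 km and 2.378 nmi = 4.40406 km.
2.29514 − 4.40406 ≈ -2.11 km.

-2.11 km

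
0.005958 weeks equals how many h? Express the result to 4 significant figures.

1.001 h

1 week = 168.000 hours.
0.005958 × 168.000 ≈ 1.001 h.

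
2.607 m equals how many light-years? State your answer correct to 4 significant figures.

1 meter = 1.05700e-16 ly.
2.607 × 1.05700e-16 ≈ 2.756e-16 ly.

2.756e-16 ly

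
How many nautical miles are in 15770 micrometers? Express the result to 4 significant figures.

1 μm = 5.39957 × 10^-10 nmi.
So 15770 × 5.39957 × 10^-10 ≈ 8.515 × 10^-6 nmi.

8.515 × 10^-6 nautical miles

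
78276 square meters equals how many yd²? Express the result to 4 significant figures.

1 m² = 1.19599 square yards.
Then 78276 × 1.19599 ≈ 93620 yd².

93620 yd²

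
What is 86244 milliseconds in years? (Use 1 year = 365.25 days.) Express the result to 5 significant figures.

2.7329 × 10^-6 years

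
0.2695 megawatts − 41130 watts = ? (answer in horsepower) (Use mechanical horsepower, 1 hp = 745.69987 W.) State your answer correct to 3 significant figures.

306 horsepower

0.2695 MW = 361.405 hp and 41130 W = 55.1562 hp.
361.405 − 55.1562 ≈ 306 hp.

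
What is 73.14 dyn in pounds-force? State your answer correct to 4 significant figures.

1 dyn = 2.24809e-6 lbf.
Thus 73.14 × 2.24809e-6 ≈ 0.0001644 lbf.

0.0001644 lbf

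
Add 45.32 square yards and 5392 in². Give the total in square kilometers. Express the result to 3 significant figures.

45.32 yd² = 3.78933e-5 km² and 5392 in² = 3.47870e-6 km².
3.78933e-5 + 3.47870e-6 ≈ 4.14e-5 km².

4.14e-5 square kilometers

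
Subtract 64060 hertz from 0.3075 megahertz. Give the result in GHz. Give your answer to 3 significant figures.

0.000243 GHz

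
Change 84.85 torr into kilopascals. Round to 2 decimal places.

1 torr = 0.133322 kPa.
84.85 × 0.133322 ≈ 11.31 kPa.

11.31 kPa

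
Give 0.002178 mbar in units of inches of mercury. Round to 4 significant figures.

1 mbar = 0.0295300 inHg.
Thus 0.002178 × 0.0295300 ≈ 6.432e-5 inHg.

6.432e-5 inHg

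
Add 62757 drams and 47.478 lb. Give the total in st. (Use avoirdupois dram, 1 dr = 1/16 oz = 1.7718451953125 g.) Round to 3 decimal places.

62757 dr = 17.5103 st and 47.478 lb = 3.39129 st.
17.5103 + 3.39129 ≈ 20.902 st.

20.902 stone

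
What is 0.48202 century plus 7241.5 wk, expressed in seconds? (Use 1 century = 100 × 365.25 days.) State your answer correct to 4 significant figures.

5.901e+9 s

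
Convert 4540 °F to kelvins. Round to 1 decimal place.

2777.6 K

K = (°F + 459.67) × 5/9.
Applying the formula gives 2777.6 K.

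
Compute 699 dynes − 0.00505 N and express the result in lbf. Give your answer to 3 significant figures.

0.000436 pounds-force

699 dyn = 0.00157141 lbf and 0.00505 N = 0.00113529 lbf.
0.00157141 − 0.00113529 ≈ 0.000436 lbf.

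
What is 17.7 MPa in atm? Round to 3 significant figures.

175 atm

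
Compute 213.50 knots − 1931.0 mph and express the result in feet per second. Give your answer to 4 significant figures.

-2472 feet per second

213.50 kn = 360.347 ft/s and 1931.0 mph = 2832.13 ft/s.
360.347 − 2832.13 ≈ -2472 ft/s.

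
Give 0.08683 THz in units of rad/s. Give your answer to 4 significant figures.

5.456 × 10^11 radians per second

1 terahertz = 6.28319 × 10^12 radians per second.
So 0.08683 × 6.28319 × 10^12 ≈ 5.456 × 10^11 rad/s.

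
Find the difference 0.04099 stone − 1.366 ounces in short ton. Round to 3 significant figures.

0.000244 short ton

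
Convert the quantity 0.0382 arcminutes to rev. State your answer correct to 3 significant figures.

1.77 × 10^-6 rev

1 arcminute = 4.62963 × 10^-5 revolutions.
Thus 0.0382 × 4.62963 × 10^-5 ≈ 1.77 × 10^-6 rev.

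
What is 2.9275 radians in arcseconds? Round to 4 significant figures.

603800 arcsec

1 radian = 206265 arcsec.
So 2.9275 × 206265 ≈ 603800 arcsec.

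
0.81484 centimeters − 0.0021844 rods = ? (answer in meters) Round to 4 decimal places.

-0.0028 meters

0.81484 cm = 0.00814840 m and 0.0021844 rod = 0.0109858 m.
0.00814840 − 0.0109858 ≈ -0.0028 m.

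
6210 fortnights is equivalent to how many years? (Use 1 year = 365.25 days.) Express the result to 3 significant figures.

238 yr

1 fortnight = 0.0383299 yr.
6210 × 0.0383299 ≈ 238 yr.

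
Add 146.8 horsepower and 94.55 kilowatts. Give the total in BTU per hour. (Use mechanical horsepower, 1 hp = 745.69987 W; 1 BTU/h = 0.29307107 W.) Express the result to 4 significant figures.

696100 BTU/h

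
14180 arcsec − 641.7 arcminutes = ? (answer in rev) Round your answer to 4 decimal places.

-0.0188 rev

14180 arcsec = 0.0109414 rev and 641.7 arcmin = 0.0297083 rev.
0.0109414 − 0.0297083 ≈ -0.0188 rev.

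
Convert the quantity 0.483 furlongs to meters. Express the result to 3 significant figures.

97.2 m

1 furlong = 201.168 meters.
Thus 0.483 × 201.168 ≈ 97.2 m.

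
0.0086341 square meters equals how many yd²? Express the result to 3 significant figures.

1 m² = 1.19599 yd².
So 0.0086341 × 1.19599 ≈ 0.0103 yd².

0.0103 square yards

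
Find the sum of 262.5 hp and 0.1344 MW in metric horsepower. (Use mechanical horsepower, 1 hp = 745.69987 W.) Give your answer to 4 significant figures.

448.9 metric horsepower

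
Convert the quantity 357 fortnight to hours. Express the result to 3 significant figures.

1 fortnight = 336.000 h.
Thus 357 × 336.000 ≈ 120000 h.

120000 h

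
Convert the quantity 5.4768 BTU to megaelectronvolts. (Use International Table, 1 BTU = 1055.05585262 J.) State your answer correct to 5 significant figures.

3.6065e+16 MeV

1 British thermal unit = 6.58514e+15 MeV.
5.4768 × 6.58514e+15 ≈ 3.6065e+16 MeV.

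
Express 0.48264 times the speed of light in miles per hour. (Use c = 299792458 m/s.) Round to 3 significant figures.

3.24 × 10^8 mph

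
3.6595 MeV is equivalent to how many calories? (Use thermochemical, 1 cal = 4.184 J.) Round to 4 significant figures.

1.401 × 10^-13 cal

1 MeV = 3.82929 × 10^-14 calories.
Thus 3.6595 × 3.82929 × 10^-14 ≈ 1.401 × 10^-13 cal.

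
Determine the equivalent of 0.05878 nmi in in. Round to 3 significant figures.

1 nmi = 72913.4 inches.
Then 0.05878 × 72913.4 ≈ 4290 in.

4290 inches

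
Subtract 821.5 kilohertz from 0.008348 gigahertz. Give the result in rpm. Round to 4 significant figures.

4.516 × 10^8 revolutions per minute

0.008348 GHz = 5.00880 × 10^8 rpm and 821.5 kHz = 4.92900 × 10^7 rpm.
5.00880 × 10^8 − 4.92900 × 10^7 ≈ 4.516 × 10^8 rpm.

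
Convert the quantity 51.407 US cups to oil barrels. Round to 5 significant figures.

0.076499 bbl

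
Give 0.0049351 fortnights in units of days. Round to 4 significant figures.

0.06909 days

1 fortnight = 14.0000 d.
0.0049351 × 14.0000 ≈ 0.06909 d.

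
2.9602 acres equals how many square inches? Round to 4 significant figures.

1.857e+7 square inches

1 acre = 6.27264e+6 in².
Thus 2.9602 × 6.27264e+6 ≈ 1.857e+7 in².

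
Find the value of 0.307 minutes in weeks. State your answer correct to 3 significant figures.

3.05 × 10^-5 wk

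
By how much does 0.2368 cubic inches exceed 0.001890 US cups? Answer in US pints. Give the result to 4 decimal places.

0.2368 in³ = 0.00820087 US pt and 0.001890 US cup = 0.000945000 US pt.
0.00820087 − 0.000945000 ≈ 0.0073 US pt.

0.0073 US pt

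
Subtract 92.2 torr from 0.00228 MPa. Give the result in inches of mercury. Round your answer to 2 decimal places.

-2.96 inches of mercury

0.00228 MPa = 0.673284 inHg and 92.2 torr = 3.62992 inHg.
0.673284 − 3.62992 ≈ -2.96 inHg.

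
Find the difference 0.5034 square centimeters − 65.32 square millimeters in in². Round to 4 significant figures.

-0.02322 in²

0.5034 cm² = 0.0780272 in² and 65.32 mm² = 0.101246 in².
0.0780272 − 0.101246 ≈ -0.02322 in².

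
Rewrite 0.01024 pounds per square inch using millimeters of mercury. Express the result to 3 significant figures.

1 pound per square inch = 51.7149 mmHg.
Thus 0.01024 × 51.7149 ≈ 0.530 mmHg.

0.530 mmHg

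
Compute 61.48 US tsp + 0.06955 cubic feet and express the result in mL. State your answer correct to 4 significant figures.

2272 mL

61.48 US tsp = 303.030 mL and 0.06955 ft³ = 1969.44 mL.
303.030 + 1969.44 ≈ 2272 mL.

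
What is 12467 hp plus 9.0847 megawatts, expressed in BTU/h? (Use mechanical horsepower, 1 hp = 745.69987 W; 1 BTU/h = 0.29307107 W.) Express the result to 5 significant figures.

6.2720e+7 BTU/h

12467 hp = 3.17215e+7 BTU/h and 9.0847 MW = 3.09983e+7 BTU/h.
3.17215e+7 + 3.09983e+7 ≈ 6.2720e+7 BTU/h.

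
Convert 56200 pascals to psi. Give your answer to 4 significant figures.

8.151 pounds per square inch

1 Pa = 0.000145038 psi.
So 56200 × 0.000145038 ≈ 8.151 psi.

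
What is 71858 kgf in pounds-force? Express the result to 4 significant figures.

158400 lbf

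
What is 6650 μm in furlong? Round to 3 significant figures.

1 μm = 4.97097e-9 furlong.
Then 6650 × 4.97097e-9 ≈ 3.31e-5 furlong.

3.31e-5 furlongs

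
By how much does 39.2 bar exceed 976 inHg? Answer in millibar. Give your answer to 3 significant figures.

6150 mbar

39.2 bar = 39200.0 mbar and 976 inHg = 33051.2 mbar.
39200.0 − 33051.2 ≈ 6150 mbar.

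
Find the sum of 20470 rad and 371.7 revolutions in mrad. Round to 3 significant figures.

2.28e+7 mrad

20470 rad = 2.04700e+7 mrad and 371.7 rev = 2.33546e+6 mrad.
2.04700e+7 + 2.33546e+6 ≈ 2.28e+7 mrad.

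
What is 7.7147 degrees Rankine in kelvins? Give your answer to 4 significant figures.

4.286 K

°R = K × 9/5.
Applying the formula gives 4.286 K.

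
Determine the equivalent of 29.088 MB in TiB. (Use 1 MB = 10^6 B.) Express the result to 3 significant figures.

2.65 × 10^-5 TiB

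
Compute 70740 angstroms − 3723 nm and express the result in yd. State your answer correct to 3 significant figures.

70740 Å = 7.73622 × 10^-6 yd and 3723 nm = 4.07152 × 10^-6 yd.
7.73622 × 10^-6 − 4.07152 × 10^-6 ≈ 3.66 × 10^-6 yd.

3.66 × 10^-6 yd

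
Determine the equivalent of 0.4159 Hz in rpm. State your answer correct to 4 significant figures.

1 hertz = 60.0000 revolutions per minute.
0.4159 × 60.0000 ≈ 24.95 rpm.

24.95 rpm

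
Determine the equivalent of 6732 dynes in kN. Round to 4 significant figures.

1 dyn = 1.00000 × 10^-8 kN.
6732 × 1.00000 × 10^-8 ≈ 6.732 × 10^-5 kN.

6.732 × 10^-5 kN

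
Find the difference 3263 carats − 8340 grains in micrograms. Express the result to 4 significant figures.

1.122e+8 micrograms

3263 ct = 6.52600e+8 μg and 8340 gr = 5.40423e+8 μg.
6.52600e+8 − 5.40423e+8 ≈ 1.122e+8 μg.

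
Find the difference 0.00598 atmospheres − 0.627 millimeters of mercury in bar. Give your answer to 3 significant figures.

0.00598 atm = 0.006059235 bar and 0.627 mmHg = 0.0008359314 bar.
0.006059235 − 0.0008359314 ≈ 0.00522 bar.

0.00522 bar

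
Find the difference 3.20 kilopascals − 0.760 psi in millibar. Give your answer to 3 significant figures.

3.20 kPa = 32.0000 mbar and 0.760 psi = 52.4002 mbar.
32.0000 − 52.4002 ≈ -20.4 mbar.

-20.4 millibar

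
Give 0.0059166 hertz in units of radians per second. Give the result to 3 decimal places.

0.037 rad/s

1 hertz = 6.28319 rad/s.
Thus 0.0059166 × 6.28319 ≈ 0.037 rad/s.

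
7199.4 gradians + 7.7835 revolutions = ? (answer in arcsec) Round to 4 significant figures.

3.341 × 10^7 arcseconds

7199.4 grad = 2.33261 × 10^7 arcsec and 7.7835 rev = 1.00874 × 10^7 arcsec.
2.33261 × 10^7 + 1.00874 × 10^7 ≈ 3.341 × 10^7 arcsec.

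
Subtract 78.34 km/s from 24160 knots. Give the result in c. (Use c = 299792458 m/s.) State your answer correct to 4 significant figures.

-0.0002199 times the speed of light

24160 kn = 4.14586e-5 c and 78.34 km/s = 0.000261314 c.
4.14586e-5 − 0.000261314 ≈ -0.0002199 c.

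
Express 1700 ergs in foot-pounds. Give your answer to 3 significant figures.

0.000125 ft·lbf

1 erg = 7.37562 × 10^-8 ft·lbf.
Thus 1700 × 7.37562 × 10^-8 ≈ 0.000125 ft·lbf.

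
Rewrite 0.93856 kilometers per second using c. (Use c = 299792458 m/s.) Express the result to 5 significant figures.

1 kilometer per second = 3.33564 × 10^-6 c.
So 0.93856 × 3.33564 × 10^-6 ≈ 3.1307 × 10^-6 c.

3.1307 × 10^-6 c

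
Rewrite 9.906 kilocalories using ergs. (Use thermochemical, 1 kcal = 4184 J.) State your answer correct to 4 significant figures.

1 kcal = 4.18400e+10 erg.
9.906 × 4.18400e+10 ≈ 4.145e+11 erg.

4.145e+11 ergs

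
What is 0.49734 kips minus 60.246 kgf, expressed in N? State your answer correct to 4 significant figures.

1621 N

0.49734 kip = 2212.28 N and 60.246 kgf = 590.811 N.
2212.28 − 590.811 ≈ 1621 N.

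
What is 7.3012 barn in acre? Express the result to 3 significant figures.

1 barn = 2.47105e-32 acre.
Thus 7.3012 × 2.47105e-32 ≈ 1.80e-31 acre.

1.80e-31 acre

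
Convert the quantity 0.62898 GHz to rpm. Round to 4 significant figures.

1 gigahertz = 6.00000e+10 rpm.
Then 0.62898 × 6.00000e+10 ≈ 3.774e+10 rpm.

3.774e+10 rpm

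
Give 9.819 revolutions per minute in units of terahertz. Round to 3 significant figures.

1.64e-13 terahertz

1 rpm = 1.66667e-14 terahertz.
So 9.819 × 1.66667e-14 ≈ 1.64e-13 THz.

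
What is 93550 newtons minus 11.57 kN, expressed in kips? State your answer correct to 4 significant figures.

93550 N = 21.0309 kip and 11.57 kN = 2.60104 kip.
21.0309 − 2.60104 ≈ 18.43 kip.

18.43 kip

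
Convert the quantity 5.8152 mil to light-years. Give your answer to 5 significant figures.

1.5613 × 10^-20 light-years

1 mil = 2.68478 × 10^-21 ly.
Thus 5.8152 × 2.68478 × 10^-21 ≈ 1.5613 × 10^-20 ly.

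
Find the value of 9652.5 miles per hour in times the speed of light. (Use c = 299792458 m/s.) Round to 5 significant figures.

1.4393e-5 times the speed of light

1 mph = 1.49116e-9 times the speed of light.
Thus 9652.5 × 1.49116e-9 ≈ 1.4393e-5 c.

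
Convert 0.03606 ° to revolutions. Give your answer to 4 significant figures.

1 degree = 0.00277778 revolutions.
So 0.03606 × 0.00277778 ≈ 0.0001002 rev.

0.0001002 rev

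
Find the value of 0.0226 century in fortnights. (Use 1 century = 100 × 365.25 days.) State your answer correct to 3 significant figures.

59.0 fortnight

1 century = 2608.93 fortnights.
0.0226 × 2608.93 ≈ 59.0 fortnight.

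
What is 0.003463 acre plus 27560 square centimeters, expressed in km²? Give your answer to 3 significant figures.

1.68e-5 km²

0.003463 acre = 1.40143e-5 km² and 27560 cm² = 2.75600e-6 km².
1.40143e-5 + 2.75600e-6 ≈ 1.68e-5 km².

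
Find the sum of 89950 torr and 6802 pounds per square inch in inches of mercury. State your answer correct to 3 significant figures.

17400 inches of mercury

89950 torr = 3541.34 inHg and 6802 psi = 13849.0 inHg.
3541.34 + 13849.0 ≈ 17400 inHg.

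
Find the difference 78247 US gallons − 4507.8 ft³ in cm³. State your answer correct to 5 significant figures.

1.6855e+8 cm³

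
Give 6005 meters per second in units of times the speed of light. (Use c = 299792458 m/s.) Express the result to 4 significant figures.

1 meter per second = 3.33564 × 10^-9 c.
So 6005 × 3.33564 × 10^-9 ≈ 2.003 × 10^-5 c.

2.003 × 10^-5 c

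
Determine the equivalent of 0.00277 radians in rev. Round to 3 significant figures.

1 radian = 0.159155 rev.
Thus 0.00277 × 0.159155 ≈ 0.000441 rev.

0.000441 revolutions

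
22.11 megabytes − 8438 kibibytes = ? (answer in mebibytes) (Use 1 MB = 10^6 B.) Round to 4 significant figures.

12.85 mebibytes

22.11 MB = 21.0857 MiB and 8438 KiB = 8.24023 MiB.
21.0857 − 8.24023 ≈ 12.85 MiB.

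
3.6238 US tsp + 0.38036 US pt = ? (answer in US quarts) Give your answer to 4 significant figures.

3.6238 US tsp = 0.0188740 US qt and 0.38036 US pt = 0.190180 US qt.
0.0188740 + 0.190180 ≈ 0.2091 US qt.

0.2091 US quarts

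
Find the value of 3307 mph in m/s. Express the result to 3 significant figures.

1 mph = 0.447040 m/s.
So 3307 × 0.447040 ≈ 1480 m/s.

1480 m/s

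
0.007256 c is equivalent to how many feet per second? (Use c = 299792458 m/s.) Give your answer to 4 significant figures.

7.137 × 10^6 ft/s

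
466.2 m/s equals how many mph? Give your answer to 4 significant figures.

1 meter per second = 2.23694 miles per hour.
466.2 × 2.23694 ≈ 1043 mph.

1043 mph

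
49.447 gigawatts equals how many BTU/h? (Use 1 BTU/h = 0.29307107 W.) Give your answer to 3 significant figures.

1.69 × 10^11 BTU per hour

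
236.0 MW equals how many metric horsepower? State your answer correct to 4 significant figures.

1 MW = 1359.62 metric horsepower.
236.0 × 1359.62 ≈ 320900 PS.

320900 PS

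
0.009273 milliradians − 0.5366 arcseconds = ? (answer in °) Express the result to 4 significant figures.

0.0003822 degrees

0.009273 mrad = 0.000531304 ° and 0.5366 arcsec = 0.000149056 °.
0.000531304 − 0.000149056 ≈ 0.0003822 °.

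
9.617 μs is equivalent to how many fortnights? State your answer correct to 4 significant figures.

7.951e-12 fortnights

1 μs = 8.26720e-13 fortnight.
Then 9.617 × 8.26720e-13 ≈ 7.951e-12 fortnight.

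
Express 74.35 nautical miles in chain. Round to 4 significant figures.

6845 chains

1 nautical mile = 92.0624 chain.
So 74.35 × 92.0624 ≈ 6845 chain.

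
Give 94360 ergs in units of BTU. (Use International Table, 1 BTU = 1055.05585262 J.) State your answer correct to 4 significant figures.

1 erg = 9.47817 × 10^-11 BTU.
Thus 94360 × 9.47817 × 10^-11 ≈ 8.944 × 10^-6 BTU.

8.944 × 10^-6 BTU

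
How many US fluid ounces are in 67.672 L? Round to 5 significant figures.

1 liter = 33.8140 US fluid ounces.
Thus 67.672 × 33.8140 ≈ 2288.3 US fl oz.

2288.3 US fl oz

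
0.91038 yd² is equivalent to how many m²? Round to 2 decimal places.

1 yd² = 0.836127 m².
0.91038 × 0.836127 ≈ 0.76 m².

0.76 m²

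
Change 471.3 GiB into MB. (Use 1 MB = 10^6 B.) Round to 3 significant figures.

1 gibibyte = 1073.74 MB.
471.3 × 1073.74 ≈ 506000 MB.

506000 MB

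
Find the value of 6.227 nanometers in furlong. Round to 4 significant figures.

3.095e-11 furlong

1 nm = 4.97097e-12 furlong.
So 6.227 × 4.97097e-12 ≈ 3.095e-11 furlong.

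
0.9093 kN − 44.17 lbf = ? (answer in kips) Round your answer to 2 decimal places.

0.9093 kN = 0.204419 kip and 44.17 lbf = 0.0441700 kip.
0.204419 − 0.0441700 ≈ 0.16 kip.

0.16 kip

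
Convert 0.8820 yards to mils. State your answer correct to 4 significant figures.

31750 mil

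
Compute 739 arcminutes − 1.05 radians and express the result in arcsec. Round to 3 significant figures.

-172000 arcseconds

739 arcmin = 44340.0 arcsec and 1.05 rad = 216578 arcsec.
44340.0 − 216578 ≈ -172000 arcsec.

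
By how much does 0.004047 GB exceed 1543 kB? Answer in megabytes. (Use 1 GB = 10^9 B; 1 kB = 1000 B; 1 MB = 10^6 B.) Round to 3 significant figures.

2.50 megabytes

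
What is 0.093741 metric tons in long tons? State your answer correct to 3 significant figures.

0.0923 long ton

1 t = 0.984207 long tons.
So 0.093741 × 0.984207 ≈ 0.0923 long ton.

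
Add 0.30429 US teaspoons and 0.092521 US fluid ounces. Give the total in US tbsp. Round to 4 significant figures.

0.2865 US tbsp

0.30429 US tsp = 0.101430 US tbsp and 0.092521 US fl oz = 0.185042 US tbsp.
0.101430 + 0.185042 ≈ 0.2865 US tbsp.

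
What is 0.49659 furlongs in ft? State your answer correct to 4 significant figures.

1 furlong = 660.000 feet.
0.49659 × 660.000 ≈ 327.7 ft.

327.7 ft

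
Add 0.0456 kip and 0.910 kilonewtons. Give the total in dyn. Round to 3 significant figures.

1.11 × 10^8 dynes

0.0456 kip = 2.02839 × 10^7 dyn and 0.910 kN = 9.10000 × 10^7 dyn.
2.02839 × 10^7 + 9.10000 × 10^7 ≈ 1.11 × 10^8 dyn.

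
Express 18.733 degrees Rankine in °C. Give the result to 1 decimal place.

°R = (°C + 273.15) × 9/5.
Applying the formula gives -262.7 °C.

-262.7 °C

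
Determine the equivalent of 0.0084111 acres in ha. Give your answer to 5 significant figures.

1 acre = 0.404686 ha.
Thus 0.0084111 × 0.404686 ≈ 0.0034039 ha.

0.0034039 ha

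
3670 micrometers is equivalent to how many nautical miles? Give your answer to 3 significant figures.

1.98e-6 nmi

1 μm = 5.39957e-10 nmi.
Thus 3670 × 5.39957e-10 ≈ 1.98e-6 nmi.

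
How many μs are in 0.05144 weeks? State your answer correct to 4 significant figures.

1 week = 6.04800 × 10^11 μs.
0.05144 × 6.04800 × 10^11 ≈ 3.111 × 10^10 μs.

3.111 × 10^10 microseconds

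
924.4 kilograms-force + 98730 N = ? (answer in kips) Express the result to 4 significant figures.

24.23 kips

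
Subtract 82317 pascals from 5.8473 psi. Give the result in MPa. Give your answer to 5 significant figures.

5.8473 psi = 0.0403157 MPa and 82317 Pa = 0.0823170 MPa.
0.0403157 − 0.0823170 ≈ -0.042001 MPa.

-0.042001 megapascals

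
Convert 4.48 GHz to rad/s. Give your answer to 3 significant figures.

1 gigahertz = 6.28319 × 10^9 rad/s.
4.48 × 6.28319 × 10^9 ≈ 2.81 × 10^10 rad/s.

2.81 × 10^10 radians per second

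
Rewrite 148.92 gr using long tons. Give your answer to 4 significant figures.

9.497e-6 long tons

1 grain = 6.37755e-8 long tons.
So 148.92 × 6.37755e-8 ≈ 9.497e-6 long ton.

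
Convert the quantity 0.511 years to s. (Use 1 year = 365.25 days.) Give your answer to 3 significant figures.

1.61e+7 seconds

1 yr = 3.15576e+7 seconds.
So 0.511 × 3.15576e+7 ≈ 1.61e+7 s.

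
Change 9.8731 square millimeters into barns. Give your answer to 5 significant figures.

9.8731 × 10^22 barn

1 mm² = 1.00000 × 10^22 barn.
Then 9.8731 × 1.00000 × 10^22 ≈ 9.8731 × 10^22 barn.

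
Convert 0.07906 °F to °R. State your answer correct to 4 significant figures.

°R = °F + 459.67.
Applying the formula gives 459.7 °R.

459.7 degrees Rankine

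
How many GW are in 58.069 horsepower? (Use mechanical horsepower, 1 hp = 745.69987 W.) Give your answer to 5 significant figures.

1 horsepower = 7.45700e-7 gigawatts.
Then 58.069 × 7.45700e-7 ≈ 4.3302e-5 GW.

4.3302e-5 GW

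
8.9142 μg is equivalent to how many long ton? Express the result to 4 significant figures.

1 μg = 9.84207 × 10^-13 long ton.
Then 8.9142 × 9.84207 × 10^-13 ≈ 8.773 × 10^-12 long ton.

8.773 × 10^-12 long tons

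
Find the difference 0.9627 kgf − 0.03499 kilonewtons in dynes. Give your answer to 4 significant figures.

-2.555 × 10^6 dynes

0.9627 kgf = 944086 dyn and 0.03499 kN = 3.49900 × 10^6 dyn.
944086 − 3.49900 × 10^6 ≈ -2.555 × 10^6 dyn.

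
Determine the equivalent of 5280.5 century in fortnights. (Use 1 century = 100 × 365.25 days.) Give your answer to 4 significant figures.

1 century = 2608.93 fortnights.
5280.5 × 2608.93 ≈ 1.378e+7 fortnight.

1.378e+7 fortnight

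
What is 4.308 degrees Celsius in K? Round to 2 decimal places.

K = °C + 273.15.
Applying the formula gives 277.46 K.

277.46 kelvins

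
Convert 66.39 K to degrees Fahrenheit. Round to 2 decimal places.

-340.17 °F

K = (°F + 459.67) × 5/9.
Applying the formula gives -340.17 °F.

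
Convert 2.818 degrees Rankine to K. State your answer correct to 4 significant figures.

°R = K × 9/5.
Applying the formula gives 1.566 K.

1.566 K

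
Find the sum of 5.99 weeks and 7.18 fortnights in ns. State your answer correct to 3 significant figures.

1.23 × 10^16 ns

5.99 wk = 3.62275 × 10^15 ns and 7.18 fortnight = 8.68493 × 10^15 ns.
3.62275 × 10^15 + 8.68493 × 10^15 ≈ 1.23 × 10^16 ns.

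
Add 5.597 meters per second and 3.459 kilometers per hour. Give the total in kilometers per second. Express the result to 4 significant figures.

0.006558 km/s

5.597 m/s = 0.00559700 km/s and 3.459 km/h = 0.000960833 km/s.
0.00559700 + 0.000960833 ≈ 0.006558 km/s.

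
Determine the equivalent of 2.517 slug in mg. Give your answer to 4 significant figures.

1 slug = 1.45939e+7 milligrams.
So 2.517 × 1.45939e+7 ≈ 3.673e+7 mg.

3.673e+7 milligrams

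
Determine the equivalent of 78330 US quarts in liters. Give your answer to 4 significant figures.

74130 L

1 US quart = 0.946353 L.
78330 × 0.946353 ≈ 74130 L.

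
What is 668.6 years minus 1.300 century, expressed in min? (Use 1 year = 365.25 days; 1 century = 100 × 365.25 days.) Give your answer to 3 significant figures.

668.6 yr = 3.51657 × 10^8 min and 1.300 century = 6.83748 × 10^7 min.
3.51657 × 10^8 − 6.83748 × 10^7 ≈ 2.83 × 10^8 min.

2.83 × 10^8 min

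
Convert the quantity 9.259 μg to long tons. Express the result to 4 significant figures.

1 μg = 9.84207e-13 long ton.
Then 9.259 × 9.84207e-13 ≈ 9.113e-12 long ton.

9.113e-12 long tons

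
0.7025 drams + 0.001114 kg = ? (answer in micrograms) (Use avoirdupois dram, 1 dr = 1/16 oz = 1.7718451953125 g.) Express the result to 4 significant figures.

2.359e+6 μg

0.7025 dr = 1.24472e+6 μg and 0.001114 kg = 1.11400e+6 μg.
1.24472e+6 + 1.11400e+6 ≈ 2.359e+6 μg.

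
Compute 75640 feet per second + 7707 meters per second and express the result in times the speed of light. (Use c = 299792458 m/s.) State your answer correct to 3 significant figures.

75640 ft/s = 7.69034 × 10^-5 c and 7707 m/s = 2.57078 × 10^-5 c.
7.69034 × 10^-5 + 2.57078 × 10^-5 ≈ 0.000103 c.

0.000103 c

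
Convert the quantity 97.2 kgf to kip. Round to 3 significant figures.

1 kilogram-force = 0.00220462 kip.
Thus 97.2 × 0.00220462 ≈ 0.214 kip.

0.214 kips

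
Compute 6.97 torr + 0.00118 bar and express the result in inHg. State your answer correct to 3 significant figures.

6.97 torr = 0.274409 inHg and 0.00118 bar = 0.0348454 inHg.
0.274409 + 0.0348454 ≈ 0.309 inHg.

0.309 inches of mercury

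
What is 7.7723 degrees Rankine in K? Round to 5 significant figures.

4.3179 kelvins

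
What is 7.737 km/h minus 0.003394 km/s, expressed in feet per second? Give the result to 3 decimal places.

-4.084 ft/s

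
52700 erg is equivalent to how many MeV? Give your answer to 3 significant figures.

1 erg = 624151 megaelectronvolts.
So 52700 × 624151 ≈ 3.29e+10 MeV.

3.29e+10 megaelectronvolts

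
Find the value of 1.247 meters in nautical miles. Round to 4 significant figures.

1 m = 0.000539957 nmi.
1.247 × 0.000539957 ≈ 0.0006733 nmi.

0.0006733 nautical miles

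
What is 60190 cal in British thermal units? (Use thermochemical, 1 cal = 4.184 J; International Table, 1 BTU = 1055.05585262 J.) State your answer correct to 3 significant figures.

1 cal = 0.00396567 BTU.
Then 60190 × 0.00396567 ≈ 239 BTU.

239 BTU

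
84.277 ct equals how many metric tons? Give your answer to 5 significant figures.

1.6855 × 10^-5 metric tons

1 carat = 2.00000 × 10^-7 metric tons.
So 84.277 × 2.00000 × 10^-7 ≈ 1.6855 × 10^-5 t.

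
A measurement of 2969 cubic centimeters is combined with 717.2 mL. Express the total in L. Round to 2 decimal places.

2969 cm³ = 2.96900 L and 717.2 mL = 0.717200 L.
2.96900 + 0.717200 ≈ 3.69 L.

3.69 L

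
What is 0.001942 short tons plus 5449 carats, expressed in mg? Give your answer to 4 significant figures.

0.001942 short ton = 1.76175e+6 mg and 5449 ct = 1.08980e+6 mg.
1.76175e+6 + 1.08980e+6 ≈ 2.852e+6 mg.

2.852e+6 milligrams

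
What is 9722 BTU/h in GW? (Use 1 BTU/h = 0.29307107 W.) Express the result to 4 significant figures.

2.849e-6 GW

1 BTU/h = 2.93071e-10 GW.
Then 9722 × 2.93071e-10 ≈ 2.849e-6 GW.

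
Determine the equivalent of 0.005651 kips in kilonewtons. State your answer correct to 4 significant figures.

1 kip = 4.44822 kilonewtons.
Thus 0.005651 × 4.44822 ≈ 0.02514 kN.

0.02514 kN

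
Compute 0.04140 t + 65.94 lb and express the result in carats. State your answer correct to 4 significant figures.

356500 ct

0.04140 t = 207000 ct and 65.94 lb = 149549 ct.
207000 + 149549 ≈ 356500 ct.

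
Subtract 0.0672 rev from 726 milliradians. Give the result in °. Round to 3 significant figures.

726 mrad = 41.5967 ° and 0.0672 rev = 24.1920 °.
41.5967 − 24.1920 ≈ 17.4 °.

17.4 °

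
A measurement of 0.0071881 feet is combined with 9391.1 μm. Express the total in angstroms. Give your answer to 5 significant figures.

0.0071881 ft = 2.19093e+7 Å and 9391.1 μm = 9.39110e+7 Å.
2.19093e+7 + 9.39110e+7 ≈ 1.1582e+8 Å.

1.1582e+8 angstroms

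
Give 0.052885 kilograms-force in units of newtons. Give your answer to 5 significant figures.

0.51862 N

1 kilogram-force = 9.80665 N.
So 0.052885 × 9.80665 ≈ 0.51862 N.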